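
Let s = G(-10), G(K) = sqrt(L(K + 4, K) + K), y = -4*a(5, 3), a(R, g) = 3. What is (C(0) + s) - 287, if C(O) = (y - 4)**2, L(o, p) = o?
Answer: -31 + 4*I ≈ -31.0 + 4.0*I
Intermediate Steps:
y = -12 (y = -4*3 = -12)
G(K) = sqrt(4 + 2*K) (G(K) = sqrt((K + 4) + K) = sqrt((4 + K) + K) = sqrt(4 + 2*K))
s = 4*I (s = sqrt(4 + 2*(-10)) = sqrt(4 - 20) = sqrt(-16) = 4*I ≈ 4.0*I)
C(O) = 256 (C(O) = (-12 - 4)**2 = (-16)**2 = 256)
(C(0) + s) - 287 = (256 + 4*I) - 287 = -31 + 4*I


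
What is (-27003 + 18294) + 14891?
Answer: 6182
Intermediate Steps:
(-27003 + 18294) + 14891 = -8709 + 14891 = 6182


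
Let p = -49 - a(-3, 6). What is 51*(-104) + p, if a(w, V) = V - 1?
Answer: -5358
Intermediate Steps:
a(w, V) = -1 + V
p = -54 (p = -49 - (-1 + 6) = -49 - 1*5 = -49 - 5 = -54)
51*(-104) + p = 51*(-104) - 54 = -5304 - 54 = -5358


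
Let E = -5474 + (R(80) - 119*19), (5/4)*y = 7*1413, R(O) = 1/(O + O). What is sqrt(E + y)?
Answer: 3*sqrt(31610)/40 ≈ 13.334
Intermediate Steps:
R(O) = 1/(2*O)
y = 39564/5 (y = 4*(7*1413)/5 = (4/5)*9891 = 39564/5 ≈ 7912.8)
E = -1237599/160 (E = -5474 + ((1/2)/80 - 119*19) = -5474 + ((1/2)*(1/80) - 1*2261) = -5474 + (1/160 - 2261) = -5474 - 361759/160 = -1237599/160 ≈ -7735.0)
sqrt(E + y) = sqrt(-1237599/160 + 39564/5) = sqrt(28449/160) = 3*sqrt(31610)/40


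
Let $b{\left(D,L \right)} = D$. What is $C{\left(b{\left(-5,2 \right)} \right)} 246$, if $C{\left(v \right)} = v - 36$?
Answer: $-10086$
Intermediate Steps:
$C{\left(v \right)} = -36 + v$
$C{\left(b{\left(-5,2 \right)} \right)} 246 = \left(-36 - 5\right) 246 = \left(-41\right) 246 = -10086$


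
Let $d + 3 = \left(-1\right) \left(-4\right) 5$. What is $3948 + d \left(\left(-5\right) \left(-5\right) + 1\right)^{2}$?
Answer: $15440$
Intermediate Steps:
$d = 17$ ($d = -3 + \left(-1\right) \left(-4\right) 5 = -3 + 4 \cdot 5 = -3 + 20 = 17$)
$3948 + d \left(\left(-5\right) \left(-5\right) + 1\right)^{2} = 3948 + 17 \left(\left(-5\right) \left(-5\right) + 1\right)^{2} = 3948 + 17 \left(25 + 1\right)^{2} = 3948 + 17 \cdot 26^{2} = 3948 + 17 \cdot 676 = 3948 + 11492 = 15440$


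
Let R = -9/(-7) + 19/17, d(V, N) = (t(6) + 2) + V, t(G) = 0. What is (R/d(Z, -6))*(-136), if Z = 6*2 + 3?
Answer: -2288/119 ≈ -19.227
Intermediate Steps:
Z = 15 (Z = 12 + 3 = 15)
d(V, N) = 2 + V (d(V, N) = (0 + 2) + V = 2 + V)
R = 286/119 (R = -9*(-⅐) + 19*(1/17) = 9/7 + 19/17 = 286/119 ≈ 2.4034)
(R/d(Z, -6))*(-136) = (286/(119*(2 + 15)))*(-136) = ((286/119)/17)*(-136) = ((286/119)*(1/17))*(-136) = (286/2023)*(-136) = -2288/119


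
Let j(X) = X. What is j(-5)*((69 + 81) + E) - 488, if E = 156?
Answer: -2018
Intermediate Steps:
j(-5)*((69 + 81) + E) - 488 = -5*((69 + 81) + 156) - 488 = -5*(150 + 156) - 488 = -5*306 - 488 = -1530 - 488 = -2018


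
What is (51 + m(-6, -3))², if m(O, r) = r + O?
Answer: 1764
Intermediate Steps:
m(O, r) = O + r
(51 + m(-6, -3))² = (51 + (-6 - 3))² = (51 - 9)² = 42² = 1764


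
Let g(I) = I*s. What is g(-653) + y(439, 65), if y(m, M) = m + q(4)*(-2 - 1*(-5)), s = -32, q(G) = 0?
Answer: 21335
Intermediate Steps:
y(m, M) = m (y(m, M) = m + 0*(-2 - 1*(-5)) = m + 0*(-2 + 5) = m + 0*3 = m + 0 = m)
g(I) = -32*I (g(I) = I*(-32) = -32*I)
g(-653) + y(439, 65) = -32*(-653) + 439 = 20896 + 439 = 21335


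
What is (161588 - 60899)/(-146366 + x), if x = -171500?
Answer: -100689/317866 ≈ -0.31677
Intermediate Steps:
(161588 - 60899)/(-146366 + x) = (161588 - 60899)/(-146366 - 171500) = 100689/(-317866) = 100689*(-1/317866) = -100689/317866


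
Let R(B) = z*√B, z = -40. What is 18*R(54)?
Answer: -2160*√6 ≈ -5290.9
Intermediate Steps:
R(B) = -40*√B
18*R(54) = 18*(-120*√6) = -2160*√6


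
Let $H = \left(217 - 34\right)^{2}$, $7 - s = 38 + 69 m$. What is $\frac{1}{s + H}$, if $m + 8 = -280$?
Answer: $\frac{1}{53330} \approx 1.8751 \cdot 10^{-5}$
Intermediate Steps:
$m = -288$ ($m = -8 - 280 = -288$)
$s = 19841$ ($s = 7 - \left(38 + 69 \left(-288\right)\right) = 7 - \left(38 - 19872\right) = 7 - -19834 = 7 + 19834 = 19841$)
$H = 33489$ ($H = 183^{2} = 33489$)
$\frac{1}{s + H} = \frac{1}{19841 + 33489} = \frac{1}{53330}$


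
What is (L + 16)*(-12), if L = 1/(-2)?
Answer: -186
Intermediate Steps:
L = -½ ≈ -0.50000
(L + 16)*(-12) = (-½ + 16)*(-12) = (31/2)*(-12) = -186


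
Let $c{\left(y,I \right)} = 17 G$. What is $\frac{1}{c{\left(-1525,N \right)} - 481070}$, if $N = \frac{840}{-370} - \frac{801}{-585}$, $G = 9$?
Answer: $- \frac{1}{480917} \approx -2.0794 \cdot 10^{-6}$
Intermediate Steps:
$N = - \frac{2167}{2405}$ ($N = 840 \left(- \frac{1}{370}\right) - - \frac{89}{65} = - \frac{84}{37} + \frac{89}{65} = - \frac{2167}{2405} \approx -0.90104$)
$c{\left(y,I \right)} = 153$ ($c{\left(y,I \right)} = 17 \cdot 9 = 153$)
$\frac{1}{c{\left(-1525,N \right)} - 481070} = \frac{1}{153 - 481070} = \frac{1}{-480917} = - \frac{1}{480917}$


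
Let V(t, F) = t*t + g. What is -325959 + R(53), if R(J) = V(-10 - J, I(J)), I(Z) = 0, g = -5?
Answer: -321995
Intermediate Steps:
V(t, F) = -5 + t² (V(t, F) = t*t - 5 = t² - 5 = -5 + t²)
R(J) = -5 + (-10 - J)²
-325959 + R(53) = -325959 + (-5 + (10 + 53)²) = -325959 + (-5 + 63²) = -325959 + (-5 + 3969) = -325959 + 3964 = -321995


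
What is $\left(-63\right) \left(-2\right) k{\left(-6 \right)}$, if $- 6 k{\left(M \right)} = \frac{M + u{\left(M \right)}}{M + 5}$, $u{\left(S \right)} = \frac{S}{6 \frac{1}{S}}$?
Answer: $0$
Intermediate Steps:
$u{\left(S \right)} = \frac{S^{2}}{6}$ ($u{\left(S \right)} = S \frac{S}{6} = \frac{S^{2}}{6}$)
$k{\left(M \right)} = - \frac{M + \frac{M^{2}}{6}}{6 \left(5 + M\right)}$ ($k{\left(M \right)} = - \frac{\left(M + \frac{M^{2}}{6}\right) \frac{1}{M + 5}}{6} = - \frac{\left(M + \frac{M^{2}}{6}\right) \frac{1}{5 + M}}{6} = - \frac{\frac{1}{5 + M} \left(M + \frac{M^{2}}{6}\right)}{6} = - \frac{M + \frac{M^{2}}{6}}{6 \left(5 + M\right)}$)
$\left(-63\right) \left(-2\right) k{\left(-6 \right)} = \left(-63\right) \left(-2\right) \frac{1}{36} \left(-6\right) \frac{1}{5 - 6} \left(-6 - -6\right) = 126 \cdot \frac{1}{36} \left(-6\right) \frac{1}{-1} \left(-6 + 6\right) = 126 \cdot \frac{1}{36} \left(-6\right) \left(-1\right) 0 = 126 \cdot 0 = 0$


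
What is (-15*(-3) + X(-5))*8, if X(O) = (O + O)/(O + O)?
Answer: 368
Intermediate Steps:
X(O) = 1 (X(O) = (2*O)/((2*O)) = (2*O)*(1/(2*O)) = 1)
(-15*(-3) + X(-5))*8 = (-15*(-3) + 1)*8 = (45 + 1)*8 = 46*8 = 368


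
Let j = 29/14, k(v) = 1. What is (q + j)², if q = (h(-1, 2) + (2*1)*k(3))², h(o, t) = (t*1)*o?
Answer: 841/196 ≈ 4.2908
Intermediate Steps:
h(o, t) = o*t (h(o, t) = t*o = o*t)
j = 29/14 (j = 29*(1/14) = 29/14 ≈ 2.0714)
q = 0 (q = (-1*2 + (2*1)*1)² = (-2 + 2*1)² = (-2 + 2)² = 0² = 0)
(q + j)² = (0 + 29/14)² = (29/14)² = 841/196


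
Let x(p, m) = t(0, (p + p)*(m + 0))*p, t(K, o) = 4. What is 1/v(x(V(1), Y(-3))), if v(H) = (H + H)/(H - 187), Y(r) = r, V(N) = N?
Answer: -183/8 ≈ -22.875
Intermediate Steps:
x(p, m) = 4*p
v(H) = 2*H/(-187 + H) (v(H) = (2*H)/(-187 + H) = 2*H/(-187 + H))
1/v(x(V(1), Y(-3))) = 1/(2*(4*1)/(-187 + 4*1)) = 1/(2*4/(-187 + 4)) = 1/(2*4/(-183)) = 1/(2*4*(-1/183)) = 1/(-8/183) = -183/8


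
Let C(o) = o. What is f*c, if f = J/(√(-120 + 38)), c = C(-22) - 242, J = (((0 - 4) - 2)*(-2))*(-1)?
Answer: -1584*I*√82/41 ≈ -349.85*I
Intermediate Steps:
J = -12 (J = ((-4 - 2)*(-2))*(-1) = -6*(-2)*(-1) = 12*(-1) = -12)
c = -264 (c = -22 - 242 = -264)
f = 6*I*√82/41 (f = -12/√(-120 + 38) = -12*(-I*√82/82) = -(-6)*I*√82/41 = 6*I*√82/41 ≈ 1.3252*I)
f*c = (6*I*√82/41)*(-264) = -1584*I*√82/41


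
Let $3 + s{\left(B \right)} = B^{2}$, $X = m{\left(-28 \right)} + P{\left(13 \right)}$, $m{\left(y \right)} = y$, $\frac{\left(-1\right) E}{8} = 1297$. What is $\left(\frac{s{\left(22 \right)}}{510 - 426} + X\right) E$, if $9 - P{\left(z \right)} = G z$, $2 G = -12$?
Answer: $- \frac{14103578}{21} \approx -6.716 \cdot 10^{5}$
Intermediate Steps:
$E = -10376$ ($E = \left(-8\right) 1297 = -10376$)
$G = -6$ ($G = \frac{1}{2} \left(-12\right) = -6$)
$P{\left(z \right)} = 9 + 6 z$ ($P{\left(z \right)} = 9 - - 6 z = 9 + 6 z$)
$X = 59$ ($X = -28 + \left(9 + 6 \cdot 13\right) = -28 + \left(9 + 78\right) = -28 + 87 = 59$)
$s{\left(B \right)} = -3 + B^{2}$
$\left(\frac{s{\left(22 \right)}}{510 - 426} + X\right) E = \left(\frac{-3 + 22^{2}}{510 - 426} + 59\right) \left(-10376\right) = \left(\frac{-3 + 484}{84} + 59\right) \left(-10376\right) = \left(481 \cdot \frac{1}{84} + 59\right) \left(-10376\right) = \left(\frac{481}{84} + 59\right) \left(-10376\right) = \frac{5437}{84} \left(-10376\right) = - \frac{14103578}{21}$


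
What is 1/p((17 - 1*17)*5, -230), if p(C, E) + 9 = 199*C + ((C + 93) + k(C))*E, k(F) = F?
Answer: -1/21399 ≈ -4.6731e-5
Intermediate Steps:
p(C, E) = -9 + 199*C + E*(93 + 2*C) (p(C, E) = -9 + (199*C + ((C + 93) + C)*E) = -9 + (199*C + ((93 + C) + C)*E) = -9 + (199*C + (93 + 2*C)*E) = -9 + (199*C + E*(93 + 2*C)) = -9 + 199*C + E*(93 + 2*C))
1/p((17 - 1*17)*5, -230) = 1/(-9 + 93*(-230) + 199*((17 - 1*17)*5) + 2*((17 - 1*17)*5)*(-230)) = 1/(-9 - 21390 + 199*((17 - 17)*5) + 2*((17 - 17)*5)*(-230)) = 1/(-9 - 21390 + 199*(0*5) + 2*(0*5)*(-230)) = 1/(-9 - 21390 + 199*0 + 2*0*(-230)) = 1/(-9 - 21390 + 0 + 0) = 1/(-21399) = -1/21399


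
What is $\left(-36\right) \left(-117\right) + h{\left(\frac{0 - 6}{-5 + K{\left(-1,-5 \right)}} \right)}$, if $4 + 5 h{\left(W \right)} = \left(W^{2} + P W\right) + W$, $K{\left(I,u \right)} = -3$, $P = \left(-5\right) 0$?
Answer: $\frac{336917}{80} \approx 4211.5$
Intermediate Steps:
$P = 0$
$h{\left(W \right)} = - \frac{4}{5} + \frac{W}{5} + \frac{W^{2}}{5}$ ($h{\left(W \right)} = - \frac{4}{5} + \frac{\left(W^{2} + 0 W\right) + W}{5} = - \frac{4}{5} + \frac{\left(W^{2} + 0\right) + W}{5} = - \frac{4}{5} + \frac{W^{2} + W}{5} = - \frac{4}{5} + \frac{W + W^{2}}{5} = - \frac{4}{5} + \left(\frac{W}{5} + \frac{W^{2}}{5}\right) = - \frac{4}{5} + \frac{W}{5} + \frac{W^{2}}{5}$)
$\left(-36\right) \left(-117\right) + h{\left(\frac{0 - 6}{-5 + K{\left(-1,-5 \right)}} \right)} = \left(-36\right) \left(-117\right) + \left(- \frac{4}{5} + \frac{\left(0 - 6\right) \frac{1}{-5 - 3}}{5} + \frac{\left(\frac{0 - 6}{-5 - 3}\right)^{2}}{5}\right) = 4212 + \left(- \frac{4}{5} + \frac{\left(-6\right) \frac{1}{-8}}{5} + \frac{\left(- \frac{6}{-8}\right)^{2}}{5}\right) = 4212 + \left(- \frac{4}{5} + \frac{\left(-6\right) \left(- \frac{1}{8}\right)}{5} + \frac{\left(\left(-6\right) \left(- \frac{1}{8}\right)\right)^{2}}{5}\right) = 4212 + \left(- \frac{4}{5} + \frac{1}{5} \cdot \frac{3}{4} + \frac{\left(\frac{3}{4}\right)^{2}}{5}\right) = 4212 + \left(- \frac{4}{5} + \frac{3}{20} + \frac{1}{5} \cdot \frac{9}{16}\right) = 4212 + \left(- \frac{4}{5} + \frac{3}{20} + \frac{9}{80}\right) = 4212 - \frac{43}{80} = \frac{336917}{80}$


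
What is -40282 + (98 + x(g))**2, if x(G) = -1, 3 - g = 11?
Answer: -30873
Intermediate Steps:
g = -8 (g = 3 - 1*11 = 3 - 11 = -8)
-40282 + (98 + x(g))**2 = -40282 + (98 - 1)**2 = -40282 + 97**2 = -40282 + 9409 = -30873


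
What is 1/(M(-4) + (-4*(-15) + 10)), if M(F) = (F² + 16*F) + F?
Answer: 1/18 ≈ 0.055556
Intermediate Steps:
M(F) = F² + 17*F
1/(M(-4) + (-4*(-15) + 10)) = 1/(-4*(17 - 4) + (-4*(-15) + 10)) = 1/(-4*13 + (60 + 10)) = 1/(-52 + 70) = 1/18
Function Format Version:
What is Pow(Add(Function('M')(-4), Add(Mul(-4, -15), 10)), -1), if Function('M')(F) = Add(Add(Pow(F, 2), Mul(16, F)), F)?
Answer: Rational(1, 18) ≈ 0.055556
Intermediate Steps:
Function('M')(F) = Add(Pow(F, 2), Mul(17, F))
Pow(Add(Function('M')(-4), Add(Mul(-4, -15), 10)), -1) = Pow(Add(Mul(-4, Add(17, -4)), Add(Mul(-4, -15), 10)), -1) = Pow(Add(Mul(-4, 13), Add(60, 10)), -1) = Pow(Add(-52, 70), -1) = Pow(18, -1) = Rational(1, 18)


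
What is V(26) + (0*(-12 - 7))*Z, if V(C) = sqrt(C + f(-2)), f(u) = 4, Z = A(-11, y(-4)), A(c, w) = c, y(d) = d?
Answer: sqrt(30) ≈ 5.4772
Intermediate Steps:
Z = -11
V(C) = sqrt(4 + C) (V(C) = sqrt(C + 4) = sqrt(4 + C))
V(26) + (0*(-12 - 7))*Z = sqrt(4 + 26) + (0*(-12 - 7))*(-11) = sqrt(30) + (0*(-19))*(-11) = sqrt(30) + 0*(-11) = sqrt(30) + 0 = sqrt(30)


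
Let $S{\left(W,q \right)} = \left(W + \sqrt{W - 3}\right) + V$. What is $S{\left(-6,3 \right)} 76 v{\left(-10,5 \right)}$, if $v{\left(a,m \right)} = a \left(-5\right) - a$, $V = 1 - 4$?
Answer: $-41040 + 13680 i \approx -41040.0 + 13680.0 i$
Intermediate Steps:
$V = -3$
$S{\left(W,q \right)} = -3 + W + \sqrt{-3 + W}$ ($S{\left(W,q \right)} = \left(W + \sqrt{W - 3}\right) - 3 = \left(W + \sqrt{-3 + W}\right) - 3 = -3 + W + \sqrt{-3 + W}$)
$v{\left(a,m \right)} = - 6 a$ ($v{\left(a,m \right)} = - 5 a - a = - 6 a$)
$S{\left(-6,3 \right)} 76 v{\left(-10,5 \right)} = \left(-3 - 6 + \sqrt{-3 - 6}\right) 76 \left(\left(-6\right) \left(-10\right)\right) = \left(-3 - 6 + \sqrt{-9}\right) 76 \cdot 60 = \left(-3 - 6 + 3 i\right) 76 \cdot 60 = \left(-9 + 3 i\right) 76 \cdot 60 = \left(-684 + 228 i\right) 60 = -41040 + 13680 i$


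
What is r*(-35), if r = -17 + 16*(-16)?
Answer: 9555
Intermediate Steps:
r = -273 (r = -17 - 256 = -273)
r*(-35) = -273*(-35) = 9555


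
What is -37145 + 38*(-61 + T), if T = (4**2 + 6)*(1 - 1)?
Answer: -39463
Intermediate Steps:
T = 0 (T = (16 + 6)*0 = 22*0 = 0)
-37145 + 38*(-61 + T) = -37145 + 38*(-61 + 0) = -37145 + 38*(-61) = -37145 - 2318 = -39463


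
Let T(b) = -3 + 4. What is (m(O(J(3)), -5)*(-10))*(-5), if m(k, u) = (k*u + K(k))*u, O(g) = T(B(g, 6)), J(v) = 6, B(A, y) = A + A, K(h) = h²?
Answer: 1000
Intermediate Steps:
B(A, y) = 2*A
T(b) = 1
O(g) = 1
m(k, u) = u*(k² + k*u) (m(k, u) = (k*u + k²)*u = (k² + k*u)*u = u*(k² + k*u))
(m(O(J(3)), -5)*(-10))*(-5) = ((1*(-5)*(1 - 5))*(-10))*(-5) = ((1*(-5)*(-4))*(-10))*(-5) = (20*(-10))*(-5) = -200*(-5) = 1000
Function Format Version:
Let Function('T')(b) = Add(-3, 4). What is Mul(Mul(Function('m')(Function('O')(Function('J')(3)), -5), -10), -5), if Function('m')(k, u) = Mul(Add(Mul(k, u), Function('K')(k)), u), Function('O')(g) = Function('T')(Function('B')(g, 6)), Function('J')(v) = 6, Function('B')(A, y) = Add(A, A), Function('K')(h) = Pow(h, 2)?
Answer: 1000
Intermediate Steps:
Function('B')(A, y) = Mul(2, A)
Function('T')(b) = 1
Function('O')(g) = 1
Function('m')(k, u) = Mul(u, Add(Pow(k, 2), Mul(k, u))) (Function('m')(k, u) = Mul(Add(Mul(k, u), Pow(k, 2)), u) = Mul(Add(Pow(k, 2), Mul(k, u)), u) = Mul(u, Add(Pow(k, 2), Mul(k, u))))
Mul(Mul(Function('m')(Function('O')(Function('J')(3)), -5), -10), -5) = Mul(Mul(Mul(1, -5, Add(1, -5)), -10), -5) = Mul(Mul(Mul(1, -5, -4), -10), -5) = Mul(Mul(20, -10), -5) = Mul(-200, -5) = 1000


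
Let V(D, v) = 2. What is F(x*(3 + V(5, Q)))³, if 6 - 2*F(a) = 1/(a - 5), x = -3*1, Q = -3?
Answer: 1771561/64000 ≈ 27.681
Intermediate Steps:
x = -3
F(a) = 3 - 1/(2*(-5 + a)) (F(a) = 3 - 1/(2*(a - 5)) = 3 - 1/(2*(-5 + a)))
F(x*(3 + V(5, Q)))³ = ((-31 + 6*(-3*(3 + 2)))/(2*(-5 - 3*(3 + 2))))³ = ((-31 + 6*(-3*5))/(2*(-5 - 3*5)))³ = ((-31 + 6*(-15))/(2*(-5 - 15)))³ = ((½)*(-31 - 90)/(-20))³ = ((½)*(-1/20)*(-121))³ = (121/40)³ = 1771561/64000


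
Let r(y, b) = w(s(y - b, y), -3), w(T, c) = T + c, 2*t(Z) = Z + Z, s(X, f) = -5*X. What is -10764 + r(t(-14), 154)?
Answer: -9927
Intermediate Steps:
t(Z) = Z (t(Z) = (Z + Z)/2 = (2*Z)/2 = Z)
r(y, b) = -3 - 5*y + 5*b (r(y, b) = -5*(y - b) - 3 = (-5*y + 5*b) - 3 = -3 - 5*y + 5*b)
-10764 + r(t(-14), 154) = -10764 + (-3 - 5*(-14) + 5*154) = -10764 + (-3 + 70 + 770) = -10764 + 837 = -9927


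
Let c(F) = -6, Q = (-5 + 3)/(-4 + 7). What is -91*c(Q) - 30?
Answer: 516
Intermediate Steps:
Q = -⅔ (Q = -2/3 = -2*⅓ = -⅔ ≈ -0.66667)
-91*c(Q) - 30 = -91*(-6) - 30 = 546 - 30 = 516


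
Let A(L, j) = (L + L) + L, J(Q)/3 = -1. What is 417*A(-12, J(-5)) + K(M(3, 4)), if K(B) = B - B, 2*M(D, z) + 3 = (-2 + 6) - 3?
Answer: -15012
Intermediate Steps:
M(D, z) = -1 (M(D, z) = -3/2 + ((-2 + 6) - 3)/2 = -3/2 + (4 - 3)/2 = -3/2 + (1/2)*1 = -3/2 + 1/2 = -1)
J(Q) = -3 (J(Q) = 3*(-1) = -3)
A(L, j) = 3*L (A(L, j) = 2*L + L = 3*L)
K(B) = 0
417*A(-12, J(-5)) + K(M(3, 4)) = 417*(3*(-12)) + 0 = 417*(-36) + 0 = -15012 + 0 = -15012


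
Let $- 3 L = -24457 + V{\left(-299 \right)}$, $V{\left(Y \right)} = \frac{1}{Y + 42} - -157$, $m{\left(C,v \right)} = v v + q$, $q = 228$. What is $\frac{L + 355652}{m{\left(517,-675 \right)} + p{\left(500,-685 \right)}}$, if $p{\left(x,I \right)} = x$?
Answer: $\frac{280452793}{351848163} \approx 0.79708$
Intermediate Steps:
$m{\left(C,v \right)} = 228 + v^{2}$ ($m{\left(C,v \right)} = v v + 228 = v^{2} + 228 = 228 + v^{2}$)
$V{\left(Y \right)} = 157 + \frac{1}{42 + Y}$ ($V{\left(Y \right)} = \frac{1}{42 + Y} + 157 = 157 + \frac{1}{42 + Y}$)
$L = \frac{6245101}{771}$ ($L = - \frac{-24457 + \frac{6595 + 157 \left(-299\right)}{42 - 299}}{3} = - \frac{-24457 + \frac{6595 - 46943}{-257}}{3} = - \frac{-24457 - - \frac{40348}{257}}{3} = - \frac{-24457 + \frac{40348}{257}}{3} = \left(- \frac{1}{3}\right) \left(- \frac{6245101}{257}\right) = \frac{6245101}{771} \approx 8100.0$)
$\frac{L + 355652}{m{\left(517,-675 \right)} + p{\left(500,-685 \right)}} = \frac{\frac{6245101}{771} + 355652}{\left(228 + \left(-675\right)^{2}\right) + 500} = \frac{280452793}{771 \left(\left(228 + 455625\right) + 500\right)} = \frac{280452793}{771 \left(455853 + 500\right)} = \frac{280452793}{771 \cdot 456353} = \frac{280452793}{771} \cdot \frac{1}{456353} = \frac{280452793}{351848163}$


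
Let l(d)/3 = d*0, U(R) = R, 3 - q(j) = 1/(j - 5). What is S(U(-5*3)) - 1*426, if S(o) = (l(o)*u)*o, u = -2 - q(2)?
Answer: -426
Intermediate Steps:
q(j) = 3 - 1/(-5 + j) (q(j) = 3 - 1/(j - 5) = 3 - 1/(-5 + j))
l(d) = 0 (l(d) = 3*(d*0) = 3*0 = 0)
u = -16/3 (u = -2 - (-16 + 3*2)/(-5 + 2) = -2 - (-16 + 6)/(-3) = -2 - (-1)*(-10)/3 = -2 - 1*10/3 = -2 - 10/3 = -16/3 ≈ -5.3333)
S(o) = 0 (S(o) = (0*(-16/3))*o = 0*o = 0)
S(U(-5*3)) - 1*426 = 0 - 1*426 = 0 - 426 = -426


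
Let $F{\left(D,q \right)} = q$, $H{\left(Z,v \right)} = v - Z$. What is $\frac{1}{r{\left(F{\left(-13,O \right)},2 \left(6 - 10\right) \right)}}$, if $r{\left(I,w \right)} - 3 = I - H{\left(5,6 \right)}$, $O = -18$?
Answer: $- \frac{1}{16} \approx -0.0625$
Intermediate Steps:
$r{\left(I,w \right)} = 2 + I$ ($r{\left(I,w \right)} = 3 - \left(6 - 5 - I\right) = 3 + \left(I - \left(6 - 5\right)\right) = 3 + \left(I - 1\right) = 3 + \left(-1 + I\right) = 2 + I$)
$\frac{1}{r{\left(F{\left(-13,O \right)},2 \left(6 - 10\right) \right)}} = \frac{1}{2 - 18} = \frac{1}{-16} = - \frac{1}{16}$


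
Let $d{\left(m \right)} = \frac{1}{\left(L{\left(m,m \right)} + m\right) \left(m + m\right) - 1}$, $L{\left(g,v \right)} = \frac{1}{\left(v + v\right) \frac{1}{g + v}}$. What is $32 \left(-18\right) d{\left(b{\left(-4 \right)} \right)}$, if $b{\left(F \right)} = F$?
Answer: $- \frac{576}{23} \approx -25.043$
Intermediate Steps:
$L{\left(g,v \right)} = \frac{g + v}{2 v}$ ($L{\left(g,v \right)} = \frac{1}{2 v \frac{1}{g + v}} = \frac{g + v}{2 v}$)
$d{\left(m \right)} = \frac{1}{-1 + 2 m \left(1 + m\right)}$ ($d{\left(m \right)} = \frac{1}{\left(\frac{m + m}{2 m} + m\right) \left(m + m\right) - 1} = \frac{1}{\left(\frac{2 m}{2 m} + m\right) 2 m - 1} = \frac{1}{\left(1 + m\right) 2 m - 1} = \frac{1}{2 m \left(1 + m\right) - 1} = \frac{1}{-1 + 2 m \left(1 + m\right)}$)
$32 \left(-18\right) d{\left(b{\left(-4 \right)} \right)} = \frac{32 \left(-18\right)}{-1 + 2 \left(-4\right) + 2 \left(-4\right)^{2}} = - \frac{576}{-1 - 8 + 2 \cdot 16} = - \frac{576}{-1 - 8 + 32} = - \frac{576}{23}$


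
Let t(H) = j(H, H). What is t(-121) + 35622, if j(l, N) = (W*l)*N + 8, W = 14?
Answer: 240604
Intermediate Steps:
j(l, N) = 8 + 14*N*l (j(l, N) = (14*l)*N + 8 = 14*N*l + 8 = 8 + 14*N*l)
t(H) = 8 + 14*H² (t(H) = 8 + 14*H*H = 8 + 14*H²)
t(-121) + 35622 = (8 + 14*(-121)²) + 35622 = (8 + 14*14641) + 35622 = (8 + 204974) + 35622 = 204982 + 35622 = 240604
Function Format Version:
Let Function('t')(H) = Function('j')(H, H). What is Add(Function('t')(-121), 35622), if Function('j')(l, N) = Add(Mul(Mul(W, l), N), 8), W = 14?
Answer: 240604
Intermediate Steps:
Function('j')(l, N) = Add(8, Mul(14, N, l)) (Function('j')(l, N) = Add(Mul(Mul(14, l), N), 8) = Add(Mul(14, N, l), 8) = Add(8, Mul(14, N, l)))
Function('t')(H) = Add(8, Mul(14, Pow(H, 2))) (Function('t')(H) = Add(8, Mul(14, H, H)) = Add(8, Mul(14, Pow(H, 2))))
Add(Function('t')(-121), 35622) = Add(Add(8, Mul(14, Pow(-121, 2))), 35622) = Add(Add(8, Mul(14, 14641)), 35622) = Add(Add(8, 204974), 35622) = Add(204982, 35622) = 240604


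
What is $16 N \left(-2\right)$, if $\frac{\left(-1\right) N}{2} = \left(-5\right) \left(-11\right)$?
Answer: $3520$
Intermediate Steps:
$N = -110$ ($N = - 2 \left(\left(-5\right) \left(-11\right)\right) = \left(-2\right) 55 = -110$)
$16 N \left(-2\right) = 16 \left(-110\right) \left(-2\right) = \left(-1760\right) \left(-2\right) = 3520$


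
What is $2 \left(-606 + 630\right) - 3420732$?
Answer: $-3420684$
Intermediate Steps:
$2 \left(-606 + 630\right) - 3420732 = 2 \cdot 24 - 3420732 = 48 - 3420732 = -3420684$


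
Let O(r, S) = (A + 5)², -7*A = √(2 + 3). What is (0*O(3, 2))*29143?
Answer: 0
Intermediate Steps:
A = -√5/7 (A = -√(2 + 3)/7 = -√5/7 ≈ -0.31944)
O(r, S) = (5 - √5/7)² (O(r, S) = (-√5/7 + 5)² = (5 - √5/7)²)
(0*O(3, 2))*29143 = (0*((35 - √5)²/49))*29143 = 0*29143 = 0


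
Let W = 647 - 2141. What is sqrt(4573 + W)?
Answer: sqrt(3079) ≈ 55.489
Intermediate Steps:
W = -1494
sqrt(4573 + W) = sqrt(4573 - 1494) = sqrt(3079)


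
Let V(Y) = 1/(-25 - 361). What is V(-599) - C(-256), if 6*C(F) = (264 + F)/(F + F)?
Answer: 1/74112 ≈ 1.3493e-5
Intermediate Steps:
C(F) = (264 + F)/(12*F) (C(F) = ((264 + F)/(F + F))/6 = ((264 + F)/((2*F)))/6 = ((264 + F)*(1/(2*F)))/6 = ((264 + F)/(2*F))/6 = (264 + F)/(12*F))
V(Y) = -1/386 (V(Y) = 1/(-386) = -1/386)
V(-599) - C(-256) = -1/386 - (264 - 256)/(12*(-256)) = -1/386 - (-1)*8/(12*256) = -1/386 - 1*(-1/384) = -1/386 + 1/384 = 1/74112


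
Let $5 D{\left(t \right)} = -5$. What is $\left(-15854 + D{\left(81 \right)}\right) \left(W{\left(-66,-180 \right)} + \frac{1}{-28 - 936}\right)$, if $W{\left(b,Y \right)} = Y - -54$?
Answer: $\frac{1925827575}{964} \approx 1.9977 \cdot 10^{6}$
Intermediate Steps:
$W{\left(b,Y \right)} = 54 + Y$ ($W{\left(b,Y \right)} = Y + 54 = 54 + Y$)
$D{\left(t \right)} = -1$ ($D{\left(t \right)} = \frac{1}{5} \left(-5\right) = -1$)
$\left(-15854 + D{\left(81 \right)}\right) \left(W{\left(-66,-180 \right)} + \frac{1}{-28 - 936}\right) = \left(-15854 - 1\right) \left(\left(54 - 180\right) + \frac{1}{-28 - 936}\right) = - 15855 \left(-126 + \frac{1}{-28 - 936}\right) = - 15855 \left(-126 + \frac{1}{-964}\right) = - 15855 \left(-126 - \frac{1}{964}\right) = \left(-15855\right) \left(- \frac{121465}{964}\right) = \frac{1925827575}{964}$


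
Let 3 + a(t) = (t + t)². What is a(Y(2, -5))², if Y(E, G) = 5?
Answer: 9409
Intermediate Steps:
a(t) = -3 + 4*t² (a(t) = -3 + (t + t)² = -3 + (2*t)² = -3 + 4*t²)
a(Y(2, -5))² = (-3 + 4*5²)² = (-3 + 4*25)² = (-3 + 100)² = 97² = 9409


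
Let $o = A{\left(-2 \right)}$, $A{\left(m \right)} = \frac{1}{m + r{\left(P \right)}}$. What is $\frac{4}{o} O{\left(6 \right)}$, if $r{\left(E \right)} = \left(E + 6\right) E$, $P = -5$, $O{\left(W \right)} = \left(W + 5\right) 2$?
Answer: $-616$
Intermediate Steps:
$O{\left(W \right)} = 10 + 2 W$ ($O{\left(W \right)} = \left(5 + W\right) 2 = 10 + 2 W$)
$r{\left(E \right)} = E \left(6 + E\right)$ ($r{\left(E \right)} = \left(6 + E\right) E = E \left(6 + E\right)$)
$A{\left(m \right)} = \frac{1}{-5 + m}$ ($A{\left(m \right)} = \frac{1}{m - 5 \left(6 - 5\right)} = \frac{1}{m - 5} = \frac{1}{-5 + m}$)
$o = - \frac{1}{7}$ ($o = \frac{1}{-5 - 2} = \frac{1}{-7} = - \frac{1}{7} \approx -0.14286$)
$\frac{4}{o} O{\left(6 \right)} = \frac{4}{- \frac{1}{7}} \left(10 + 2 \cdot 6\right) = 4 \left(-7\right) \left(10 + 12\right) = \left(-28\right) 22 = -616$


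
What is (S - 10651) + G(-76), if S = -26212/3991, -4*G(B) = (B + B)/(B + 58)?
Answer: -382885006/35919 ≈ -10660.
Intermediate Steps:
G(B) = -B/(2*(58 + B)) (G(B) = -(B + B)/(4*(B + 58)) = -2*B/(4*(58 + B)) = -B/(2*(58 + B)))
S = -26212/3991 (S = -26212*1/3991 = -26212/3991 ≈ -6.5678)
(S - 10651) + G(-76) = (-26212/3991 - 10651) - 1*(-76)/(116 + 2*(-76)) = -42534353/3991 - 1*(-76)/(116 - 152) = -42534353/3991 - 1*(-76)/(-36) = -42534353/3991 - 1*(-76)*(-1/36) = -42534353/3991 - 19/9 = -382885006/35919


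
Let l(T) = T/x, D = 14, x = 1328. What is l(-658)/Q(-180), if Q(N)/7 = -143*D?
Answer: 47/1329328 ≈ 3.5356e-5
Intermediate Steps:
Q(N) = -14014 (Q(N) = 7*(-143*14) = 7*(-2002) = -14014)
l(T) = T/1328
l(-658)/Q(-180) = ((1/1328)*(-658))/(-14014) = -329/664*(-1/14014) = 47/1329328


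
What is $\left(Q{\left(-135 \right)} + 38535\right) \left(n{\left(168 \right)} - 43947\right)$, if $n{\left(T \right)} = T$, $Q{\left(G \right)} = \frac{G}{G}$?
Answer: $-1687067544$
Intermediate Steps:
$Q{\left(G \right)} = 1$
$\left(Q{\left(-135 \right)} + 38535\right) \left(n{\left(168 \right)} - 43947\right) = \left(1 + 38535\right) \left(168 - 43947\right) = 38536 \left(-43779\right) = -1687067544$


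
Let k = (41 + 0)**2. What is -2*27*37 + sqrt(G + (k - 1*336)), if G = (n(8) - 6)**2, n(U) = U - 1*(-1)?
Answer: -1998 + sqrt(1354) ≈ -1961.2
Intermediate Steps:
n(U) = 1 + U (n(U) = U + 1 = 1 + U)
k = 1681 (k = 41**2 = 1681)
G = 9 (G = ((1 + 8) - 6)**2 = (9 - 6)**2 = 3**2 = 9)
-2*27*37 + sqrt(G + (k - 1*336)) = -2*27*37 + sqrt(9 + (1681 - 1*336)) = -54*37 + sqrt(9 + (1681 - 336)) = -1998 + sqrt(9 + 1345) = -1998 + sqrt(1354)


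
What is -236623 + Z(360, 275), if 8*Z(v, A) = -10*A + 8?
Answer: -947863/4 ≈ -2.3697e+5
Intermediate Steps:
Z(v, A) = 1 - 5*A/4 (Z(v, A) = (-10*A + 8)/8 = (8 - 10*A)/8 = 1 - 5*A/4)
-236623 + Z(360, 275) = -236623 + (1 - 5/4*275) = -236623 + (1 - 1375/4) = -236623 - 1371/4 = -947863/4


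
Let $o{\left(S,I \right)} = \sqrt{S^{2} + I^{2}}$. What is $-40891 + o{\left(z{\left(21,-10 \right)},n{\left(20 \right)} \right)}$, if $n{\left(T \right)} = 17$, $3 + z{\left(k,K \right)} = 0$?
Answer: $-40891 + \sqrt{298} \approx -40874.0$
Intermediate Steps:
$z{\left(k,K \right)} = -3$ ($z{\left(k,K \right)} = -3 + 0 = -3$)
$o{\left(S,I \right)} = \sqrt{I^{2} + S^{2}}$
$-40891 + o{\left(z{\left(21,-10 \right)},n{\left(20 \right)} \right)} = -40891 + \sqrt{17^{2} + \left(-3\right)^{2}} = -40891 + \sqrt{289 + 9} = -40891 + \sqrt{298}$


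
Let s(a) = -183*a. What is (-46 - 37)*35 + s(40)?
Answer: -10225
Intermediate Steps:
(-46 - 37)*35 + s(40) = (-46 - 37)*35 - 183*40 = -83*35 - 7320 = -2905 - 7320 = -10225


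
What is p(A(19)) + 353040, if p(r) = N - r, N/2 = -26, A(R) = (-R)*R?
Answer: 353349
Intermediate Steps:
A(R) = -R²
N = -52 (N = 2*(-26) = -52)
p(r) = -52 - r
p(A(19)) + 353040 = (-52 - (-1)*19²) + 353040 = (-52 - (-1)*361) + 353040 = (-52 - 1*(-361)) + 353040 = (-52 + 361) + 353040 = 309 + 353040 = 353349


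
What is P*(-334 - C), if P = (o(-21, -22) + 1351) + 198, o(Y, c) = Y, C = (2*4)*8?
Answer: -608144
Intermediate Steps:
C = 64 (C = 8*8 = 64)
P = 1528 (P = (-21 + 1351) + 198 = 1330 + 198 = 1528)
P*(-334 - C) = 1528*(-334 - 1*64) = 1528*(-334 - 64) = 1528*(-398) = -608144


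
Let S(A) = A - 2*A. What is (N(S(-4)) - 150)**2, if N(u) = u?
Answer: 21316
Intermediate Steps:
S(A) = -A
(N(S(-4)) - 150)**2 = (-1*(-4) - 150)**2 = (4 - 150)**2 = (-146)**2 = 21316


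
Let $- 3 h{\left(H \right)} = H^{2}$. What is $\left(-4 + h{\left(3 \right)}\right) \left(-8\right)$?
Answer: $56$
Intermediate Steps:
$h{\left(H \right)} = - \frac{H^{2}}{3}$
$\left(-4 + h{\left(3 \right)}\right) \left(-8\right) = \left(-4 - \frac{3^{2}}{3}\right) \left(-8\right) = \left(-4 - 3\right) \left(-8\right) = \left(-7\right) \left(-8\right) = 56$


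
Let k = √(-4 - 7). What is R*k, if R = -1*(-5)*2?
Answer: 10*I*√11 ≈ 33.166*I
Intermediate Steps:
k = I*√11 (k = √(-11) = I*√11 ≈ 3.3166*I)
R = 10 (R = 5*2 = 10)
R*k = 10*(I*√11) = 10*I*√11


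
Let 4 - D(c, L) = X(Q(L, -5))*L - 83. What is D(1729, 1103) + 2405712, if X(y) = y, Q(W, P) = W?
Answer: 1189190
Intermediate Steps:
D(c, L) = 87 - L² (D(c, L) = 4 - (L*L - 83) = 4 - (L² - 83) = 4 - (-83 + L²) = 4 + (83 - L²) = 87 - L²)
D(1729, 1103) + 2405712 = (87 - 1*1103²) + 2405712 = (87 - 1*1216609) + 2405712 = (87 - 1216609) + 2405712 = -1216522 + 2405712 = 1189190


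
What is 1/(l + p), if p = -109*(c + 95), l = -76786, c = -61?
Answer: -1/80492 ≈ -1.2424e-5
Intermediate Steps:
p = -3706 (p = -109*(-61 + 95) = -109*34 = -3706)
1/(l + p) = 1/(-76786 - 3706) = 1/(-80492) = -1/80492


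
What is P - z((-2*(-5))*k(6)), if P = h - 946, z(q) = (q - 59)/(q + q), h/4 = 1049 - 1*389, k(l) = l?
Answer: 203279/120 ≈ 1694.0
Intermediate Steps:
h = 2640 (h = 4*(1049 - 1*389) = 4*(1049 - 389) = 4*660 = 2640)
z(q) = (-59 + q)/(2*q) (z(q) = (-59 + q)/((2*q)) = (-59 + q)*(1/(2*q)) = (-59 + q)/(2*q))
P = 1694 (P = 2640 - 946 = 1694)
P - z((-2*(-5))*k(6)) = 1694 - (-59 - 2*(-5)*6)/(2*(-2*(-5)*6)) = 1694 - (-59 + 10*6)/(2*(10*6)) = 1694 - (-59 + 60)/(2*60) = 1694 - 1/(2*60) = 1694 - 1*1/120 = 1694 - 1/120 = 203279/120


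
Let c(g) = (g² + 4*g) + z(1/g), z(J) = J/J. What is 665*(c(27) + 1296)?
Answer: 1419110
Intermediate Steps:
z(J) = 1
c(g) = 1 + g² + 4*g (c(g) = (g² + 4*g) + 1 = 1 + g² + 4*g)
665*(c(27) + 1296) = 665*((1 + 27² + 4*27) + 1296) = 665*((1 + 729 + 108) + 1296) = 665*(838 + 1296) = 665*2134 = 1419110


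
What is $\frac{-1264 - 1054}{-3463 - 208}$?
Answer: $\frac{2318}{3671} \approx 0.63144$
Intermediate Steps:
$\frac{-1264 - 1054}{-3463 - 208} = - \frac{2318}{-3463 + \left(-2220 + 2012\right)} = - \frac{2318}{-3463 - 208} = - \frac{2318}{-3671} = \left(-2318\right) \left(- \frac{1}{3671}\right) = \frac{2318}{3671}$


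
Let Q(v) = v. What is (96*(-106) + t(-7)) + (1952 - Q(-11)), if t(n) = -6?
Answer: -8219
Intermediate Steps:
(96*(-106) + t(-7)) + (1952 - Q(-11)) = (96*(-106) - 6) + (1952 - 1*(-11)) = (-10176 - 6) + (1952 + 11) = -10182 + 1963 = -8219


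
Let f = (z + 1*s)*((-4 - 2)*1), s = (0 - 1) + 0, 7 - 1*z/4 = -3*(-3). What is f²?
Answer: 2916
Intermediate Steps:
z = -8 (z = 28 - (-12)*(-3) = 28 - 4*9 = 28 - 36 = -8)
s = -1 (s = -1 + 0 = -1)
f = 54 (f = (-8 + 1*(-1))*((-4 - 2)*1) = (-8 - 1)*(-6*1) = -9*(-6) = 54)
f² = 54² = 2916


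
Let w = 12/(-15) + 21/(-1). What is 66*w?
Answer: -7194/5 ≈ -1438.8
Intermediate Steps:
w = -109/5 (w = 12*(-1/15) + 21*(-1) = -⅘ - 21 = -109/5 ≈ -21.800)
66*w = 66*(-109/5) = -7194/5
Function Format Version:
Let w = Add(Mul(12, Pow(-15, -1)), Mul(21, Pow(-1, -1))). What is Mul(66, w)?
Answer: Rational(-7194, 5) ≈ -1438.8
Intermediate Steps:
w = Rational(-109, 5) (w = Add(Mul(12, Rational(-1, 15)), Mul(21, -1)) = Add(Rational(-4, 5), -21) = Rational(-109, 5) ≈ -21.800)
Mul(66, w) = Mul(66, Rational(-109, 5)) = Rational(-7194, 5)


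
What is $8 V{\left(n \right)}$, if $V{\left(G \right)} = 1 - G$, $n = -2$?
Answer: $24$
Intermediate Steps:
$8 V{\left(n \right)} = 8 \left(1 - -2\right) = 8 \left(1 + 2\right) = 8 \cdot 3 = 24$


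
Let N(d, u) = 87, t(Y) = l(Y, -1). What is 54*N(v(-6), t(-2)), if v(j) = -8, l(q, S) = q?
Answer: 4698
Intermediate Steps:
t(Y) = Y
54*N(v(-6), t(-2)) = 54*87 = 4698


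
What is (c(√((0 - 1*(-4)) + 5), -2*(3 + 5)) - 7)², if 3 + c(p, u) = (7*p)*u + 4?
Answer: 116964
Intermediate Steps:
c(p, u) = 1 + 7*p*u (c(p, u) = -3 + ((7*p)*u + 4) = -3 + (7*p*u + 4) = -3 + (4 + 7*p*u) = 1 + 7*p*u)
(c(√((0 - 1*(-4)) + 5), -2*(3 + 5)) - 7)² = ((1 + 7*√((0 - 1*(-4)) + 5)*(-2*(3 + 5))) - 7)² = ((1 + 7*√((0 + 4) + 5)*(-2*8)) - 7)² = ((1 + 7*√(4 + 5)*(-16)) - 7)² = ((1 + 7*√9*(-16)) - 7)² = ((1 + 7*3*(-16)) - 7)² = ((1 - 336) - 7)² = (-335 - 7)² = (-342)² = 116964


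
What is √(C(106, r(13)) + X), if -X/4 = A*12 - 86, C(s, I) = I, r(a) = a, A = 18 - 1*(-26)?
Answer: 3*I*√195 ≈ 41.893*I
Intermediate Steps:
A = 44 (A = 18 + 26 = 44)
X = -1768 (X = -4*(44*12 - 86) = -4*(528 - 86) = -4*442 = -1768)
√(C(106, r(13)) + X) = √(13 - 1768) = √(-1755) = 3*I*√195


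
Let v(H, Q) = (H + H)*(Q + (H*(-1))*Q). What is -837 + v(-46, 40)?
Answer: -173797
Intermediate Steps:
v(H, Q) = 2*H*(Q - H*Q) (v(H, Q) = (2*H)*(Q + (-H)*Q) = (2*H)*(Q - H*Q) = 2*H*(Q - H*Q))
-837 + v(-46, 40) = -837 + 2*(-46)*40*(1 - 1*(-46)) = -837 + 2*(-46)*40*(1 + 46) = -837 + 2*(-46)*40*47 = -837 - 172960 = -173797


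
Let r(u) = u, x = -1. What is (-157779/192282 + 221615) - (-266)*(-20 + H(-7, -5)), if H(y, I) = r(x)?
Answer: 13846110133/64094 ≈ 2.1603e+5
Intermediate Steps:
H(y, I) = -1
(-157779/192282 + 221615) - (-266)*(-20 + H(-7, -5)) = (-157779/192282 + 221615) - (-266)*(-20 - 1) = (-157779*1/192282 + 221615) - (-266)*(-21) = (-52593/64094 + 221615) - 1*5586 = 14204139217/64094 - 5586 = 13846110133/64094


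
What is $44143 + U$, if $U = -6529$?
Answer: $37614$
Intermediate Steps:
$44143 + U = 44143 - 6529 = 37614$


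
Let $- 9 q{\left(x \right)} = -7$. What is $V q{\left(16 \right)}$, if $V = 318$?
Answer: $\frac{742}{3} \approx 247.33$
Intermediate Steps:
$q{\left(x \right)} = \frac{7}{9}$ ($q{\left(x \right)} = \left(- \frac{1}{9}\right) \left(-7\right) = \frac{7}{9}$)
$V q{\left(16 \right)} = 318 \cdot \frac{7}{9} = \frac{742}{3}$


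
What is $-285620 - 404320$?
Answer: $-689940$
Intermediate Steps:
$-285620 - 404320 = -689940$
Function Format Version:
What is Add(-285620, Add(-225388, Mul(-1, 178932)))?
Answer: -689940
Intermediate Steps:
Add(-285620, Add(-225388, Mul(-1, 178932))) = Add(-285620, Add(-225388, -178932)) = Add(-285620, -404320) = -689940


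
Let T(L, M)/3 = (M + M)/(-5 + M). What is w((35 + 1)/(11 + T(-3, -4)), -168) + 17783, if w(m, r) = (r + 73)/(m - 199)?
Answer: 143174828/8051 ≈ 17783.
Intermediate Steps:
T(L, M) = 6*M/(-5 + M) (T(L, M) = 3*((M + M)/(-5 + M)) = 3*((2*M)/(-5 + M)) = 3*(2*M/(-5 + M)) = 6*M/(-5 + M))
w(m, r) = (73 + r)/(-199 + m)
w((35 + 1)/(11 + T(-3, -4)), -168) + 17783 = (73 - 168)/(-199 + (35 + 1)/(11 + 6*(-4)/(-5 - 4))) + 17783 = -95/(-199 + 36/(11 + 6*(-4)/(-9))) + 17783 = -95/(-199 + 36/(11 + 6*(-4)*(-⅑))) + 17783 = -95/(-199 + 36/(11 + 8/3)) + 17783 = -95/(-199 + 36/(41/3)) + 17783 = -95/(-199 + 36*(3/41)) + 17783 = -95/(-199 + 108/41) + 17783 = -95/(-8051/41) + 17783 = -41/8051*(-95) + 17783 = 3895/8051 + 17783 = 143174828/8051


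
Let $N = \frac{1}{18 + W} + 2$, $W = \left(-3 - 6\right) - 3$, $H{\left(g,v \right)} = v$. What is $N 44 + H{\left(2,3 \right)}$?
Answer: $\frac{295}{3} \approx 98.333$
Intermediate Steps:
$W = -12$ ($W = -9 - 3 = -12$)
$N = \frac{13}{6}$ ($N = \frac{1}{18 - 12} + 2 = \frac{1}{6} + 2 = \frac{13}{6} \approx 2.1667$)
$N 44 + H{\left(2,3 \right)} = \frac{13}{6} \cdot 44 + 3 = \frac{286}{3} + 3 = \frac{295}{3}$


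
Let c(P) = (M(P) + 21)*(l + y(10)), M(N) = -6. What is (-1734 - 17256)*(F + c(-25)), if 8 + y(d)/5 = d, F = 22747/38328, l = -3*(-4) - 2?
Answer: -36464430255/6388 ≈ -5.7083e+6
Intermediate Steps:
l = 10 (l = 12 - 2 = 10)
F = 22747/38328 (F = 22747*(1/38328) = 22747/38328 ≈ 0.59348)
y(d) = -40 + 5*d
c(P) = 300 (c(P) = (-6 + 21)*(10 + (-40 + 5*10)) = 15*(10 + (-40 + 50)) = 15*(10 + 10) = 15*20 = 300)
(-1734 - 17256)*(F + c(-25)) = (-1734 - 17256)*(22747/38328 + 300) = -18990*11521147/38328 = -36464430255/6388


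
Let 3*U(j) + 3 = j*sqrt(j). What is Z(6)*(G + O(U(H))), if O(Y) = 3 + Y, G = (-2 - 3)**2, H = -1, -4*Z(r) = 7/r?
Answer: -63/8 + 7*I/72 ≈ -7.875 + 0.097222*I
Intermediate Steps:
Z(r) = -7/(4*r)
U(j) = -1 + j**(3/2)/3 (U(j) = -1 + (j*sqrt(j))/3 = -1 + j**(3/2)/3)
G = 25 (G = (-5)**2 = 25)
Z(6)*(G + O(U(H))) = (-7/4/6)*(25 + (3 + (-1 + (-1)**(3/2)/3))) = (-7/4*1/6)*(25 + (3 + (-1 + (-I)/3))) = -7*(25 + (3 + (-1 - I/3)))/24 = -7*(25 + (2 - I/3))/24 = -7*(27 - I/3)/24 = -63/8 + 7*I/72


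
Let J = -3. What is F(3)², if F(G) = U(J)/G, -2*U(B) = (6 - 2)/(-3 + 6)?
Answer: 4/81 ≈ 0.049383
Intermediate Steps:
U(B) = -⅔ (U(B) = -(6 - 2)/(2*(-3 + 6)) = -2/3 = -½*4/3 = -⅔)
F(G) = -2/(3*G)
F(3)² = (-⅔/3)² = (-⅔*⅓)² = (-2/9)² = 4/81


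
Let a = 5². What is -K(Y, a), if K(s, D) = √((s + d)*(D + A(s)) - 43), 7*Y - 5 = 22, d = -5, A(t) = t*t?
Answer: -I*√212667/49 ≈ -9.4114*I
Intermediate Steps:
A(t) = t²
a = 25
Y = 27/7 (Y = 5/7 + (⅐)*22 = 5/7 + 22/7 = 27/7 ≈ 3.8571)
K(s, D) = √(-43 + (-5 + s)*(D + s²)) (K(s, D) = √((s - 5)*(D + s²) - 43) = √((-5 + s)*(D + s²) - 43) = √(-43 + (-5 + s)*(D + s²)))
-K(Y, a) = -√(-43 + (27/7)³ - 5*25 - 5*(27/7)² + 25*(27/7)) = -√(-43 + 19683/343 - 125 - 5*729/49 + 675/7) = -√(-43 + 19683/343 - 125 - 3645/49 + 675/7) = -√(-30381/343) = -I*√212667/49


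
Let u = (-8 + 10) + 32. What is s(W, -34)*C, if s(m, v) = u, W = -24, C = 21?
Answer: 714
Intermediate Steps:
u = 34 (u = 2 + 32 = 34)
s(m, v) = 34
s(W, -34)*C = 34*21 = 714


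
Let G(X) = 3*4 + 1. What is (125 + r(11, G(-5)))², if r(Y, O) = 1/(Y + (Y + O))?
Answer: 19149376/1225 ≈ 15632.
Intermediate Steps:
G(X) = 13 (G(X) = 12 + 1 = 13)
r(Y, O) = 1/(O + 2*Y) (r(Y, O) = 1/(Y + (O + Y)) = 1/(O + 2*Y))
(125 + r(11, G(-5)))² = (125 + 1/(13 + 2*11))² = (125 + 1/(13 + 22))² = (125 + 1/35)² = (4376/35)² = 19149376/1225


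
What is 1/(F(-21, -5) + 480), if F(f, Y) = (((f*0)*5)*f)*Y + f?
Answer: 1/459 ≈ 0.0021787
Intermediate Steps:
F(f, Y) = f (F(f, Y) = ((0*5)*f)*Y + f = (0*f)*Y + f = 0*Y + f = 0 + f = f)
1/(F(-21, -5) + 480) = 1/(-21 + 480) = 1/459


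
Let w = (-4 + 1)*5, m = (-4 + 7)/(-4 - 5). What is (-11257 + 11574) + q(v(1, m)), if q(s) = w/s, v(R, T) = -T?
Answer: 272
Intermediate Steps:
m = -⅓ (m = 3/(-9) = 3*(-⅑) = -⅓ ≈ -0.33333)
w = -15 (w = -3*5 = -15)
q(s) = -15/s
(-11257 + 11574) + q(v(1, m)) = (-11257 + 11574) - 15/((-1*(-⅓))) = 317 - 15/⅓ = 317 - 15*3 = 317 - 45 = 272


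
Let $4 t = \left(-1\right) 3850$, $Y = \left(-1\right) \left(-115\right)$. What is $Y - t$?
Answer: $\frac{2155}{2} \approx 1077.5$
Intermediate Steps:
$Y = 115$
$t = - \frac{1925}{2}$ ($t = \frac{\left(-1\right) 3850}{4} = \frac{1}{4} \left(-3850\right) = - \frac{1925}{2} \approx -962.5$)
$Y - t = 115 - - \frac{1925}{2} = 115 + \frac{1925}{2} = \frac{2155}{2}$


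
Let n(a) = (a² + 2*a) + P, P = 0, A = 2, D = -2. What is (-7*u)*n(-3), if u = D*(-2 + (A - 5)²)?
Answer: 294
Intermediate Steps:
n(a) = a² + 2*a (n(a) = (a² + 2*a) + 0 = a² + 2*a)
u = -14 (u = -2*(-2 + (2 - 5)²) = -2*(-2 + (-3)²) = -2*(-2 + 9) = -2*7 = -14)
(-7*u)*n(-3) = (-7*(-14))*(-3*(2 - 3)) = 98*(-3*(-1)) = 98*3 = 294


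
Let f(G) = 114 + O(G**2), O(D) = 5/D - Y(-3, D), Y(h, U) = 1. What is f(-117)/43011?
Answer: 26218/9979281 ≈ 0.0026272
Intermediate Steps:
O(D) = -1 + 5/D (O(D) = 5/D - 1*1 = 5/D - 1 = -1 + 5/D)
f(G) = 114 + (5 - G**2)/G**2 (f(G) = 114 + (5 - G**2)/(G**2) = 114 + (5 - G**2)/G**2)
f(-117)/43011 = (113 + 5/(-117)**2)/43011 = (113 + 5*(1/13689))*(1/43011) = (113 + 5/13689)*(1/43011) = (1546862/13689)*(1/43011) = 26218/9979281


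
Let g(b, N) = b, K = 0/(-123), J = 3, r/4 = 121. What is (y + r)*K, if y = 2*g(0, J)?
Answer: 0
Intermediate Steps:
r = 484 (r = 4*121 = 484)
K = 0 (K = 0*(-1/123) = 0)
y = 0 (y = 2*0 = 0)
(y + r)*K = (0 + 484)*0 = 484*0 = 0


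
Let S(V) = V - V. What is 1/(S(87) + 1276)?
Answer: 1/1276 ≈ 0.00078370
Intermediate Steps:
S(V) = 0
1/(S(87) + 1276) = 1/(0 + 1276) = 1/1276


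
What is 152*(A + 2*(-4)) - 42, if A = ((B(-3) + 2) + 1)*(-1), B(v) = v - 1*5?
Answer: -498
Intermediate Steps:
B(v) = -5 + v (B(v) = v - 5 = -5 + v)
A = 5 (A = (((-5 - 3) + 2) + 1)*(-1) = ((-8 + 2) + 1)*(-1) = (-6 + 1)*(-1) = -5*(-1) = 5)
152*(A + 2*(-4)) - 42 = 152*(5 + 2*(-4)) - 42 = 152*(5 - 8) - 42 = 152*(-3) - 42 = -456 - 42 = -498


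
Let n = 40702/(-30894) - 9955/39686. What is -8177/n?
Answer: 5012743382634/961424671 ≈ 5213.9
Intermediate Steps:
n = -961424671/613029642 (n = 40702*(-1/30894) - 9955*1/39686 = -20351/15447 - 9955/39686 = -961424671/613029642 ≈ -1.5683)
-8177/n = -8177/(-961424671/613029642) = -8177*(-613029642/961424671) = 5012743382634/961424671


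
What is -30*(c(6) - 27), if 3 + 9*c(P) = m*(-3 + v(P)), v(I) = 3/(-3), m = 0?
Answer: 820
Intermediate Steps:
v(I) = -1 (v(I) = 3*(-1/3) = -1)
c(P) = -1/3 (c(P) = -1/3 + (0*(-3 - 1))/9 = -1/3 + (0*(-4))/9 = -1/3 + (1/9)*0 = -1/3 + 0 = -1/3)
-30*(c(6) - 27) = -30*(-1/3 - 27) = -30*(-82/3) = 820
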